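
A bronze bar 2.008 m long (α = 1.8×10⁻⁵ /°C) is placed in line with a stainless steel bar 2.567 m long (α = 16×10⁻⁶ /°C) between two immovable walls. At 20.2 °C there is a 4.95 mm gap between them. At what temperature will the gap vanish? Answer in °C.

T = 84.3 °C

Gap closes when ΔL₁ + ΔL₂ = 4.95 mm = 4.95×10⁻³ m
(α₁L₁ + α₂L₂)ΔT = g
α₁L₁ + α₂L₂ = 1.8×10⁻⁵×2.008 + 16×10⁻⁶×2.567 = 7.7216×10⁻⁵ m/K
ΔT = 4.95×10⁻³ / 7.7216×10⁻⁵ = 64.106 K
T = 20.2 + 64.106 = 84.306 °C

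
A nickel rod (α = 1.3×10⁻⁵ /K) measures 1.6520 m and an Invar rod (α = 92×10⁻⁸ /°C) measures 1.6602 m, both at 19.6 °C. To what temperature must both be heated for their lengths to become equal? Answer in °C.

T = 430.7 °C

L₁(1 + α₁ΔT) = L₂(1 + α₂ΔT) ⇒ ΔT = (L₂ − L₁)/(α₁L₁ − α₂L₂)
L₂ − L₁ = 1.6602 − 1.6520 = 8.20×10⁻³ m
α₁L₁ − α₂L₂ = 1.3×10⁻⁵×1.6520 − 92×10⁻⁸×1.6602 = 1.9948616×10⁻⁵ m/K
ΔT = 8.20×10⁻³ / 1.9948616×10⁻⁵ = 411.056 K
T = 19.6 + 411.056 = 430.656 °C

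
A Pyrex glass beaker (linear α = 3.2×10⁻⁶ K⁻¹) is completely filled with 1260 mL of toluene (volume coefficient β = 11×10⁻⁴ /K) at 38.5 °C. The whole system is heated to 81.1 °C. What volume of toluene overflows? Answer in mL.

58.5 mL

The beaker also expands: β_container ≈ 3α = 9.6×10⁻⁶ /K
Net overflow = V₀(β_liq − 3α_cont)ΔT
β − 3α = 1.10×10⁻³ − 9.6×10⁻⁶ = 1.0904×10⁻³ /K; ΔT = 42.6 K
ΔV = 1260 × 1.0904×10⁻³ × 42.6 = 58.5 mL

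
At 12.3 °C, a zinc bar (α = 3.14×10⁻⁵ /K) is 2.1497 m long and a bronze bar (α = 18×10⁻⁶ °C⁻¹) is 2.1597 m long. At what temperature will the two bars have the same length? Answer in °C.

T = 361.6 °C

Equal length when α₁L₁ΔT − α₂L₂ΔT = L₂ − L₁ = 1.00×10⁻² m
α₁L₁ = 6.750058×10⁻⁵, α₂L₂ = 3.88746×10⁻⁵ → Δ(αL) = 2.862598×10⁻⁵ m/K
ΔT = 1.00×10⁻² / 2.862598×10⁻⁵ = 349.333 K, so T = 12.3 + 349.333 = 361.633 °C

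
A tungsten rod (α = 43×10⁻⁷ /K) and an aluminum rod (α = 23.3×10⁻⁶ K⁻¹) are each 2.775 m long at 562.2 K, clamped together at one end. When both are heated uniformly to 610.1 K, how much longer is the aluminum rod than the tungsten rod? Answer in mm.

ΔT = 47.9 K
tungsten: ΔL = 43×10⁻⁷ × 2.775 m × 47.9 = 5.7157×10⁻⁴ m = 0.57157 mm
aluminum: ΔL = 23.3×10⁻⁶ × 2.775 m × 47.9 = 3.0971×10⁻³ m = 3.0971 mm
difference = 3.0971 − 0.57157 = 2.52553 mm

2.53 mm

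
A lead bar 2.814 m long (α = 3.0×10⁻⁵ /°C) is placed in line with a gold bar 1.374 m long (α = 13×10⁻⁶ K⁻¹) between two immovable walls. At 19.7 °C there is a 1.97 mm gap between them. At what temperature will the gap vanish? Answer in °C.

T = 39.0 °C

Gap closes when ΔL₁ + ΔL₂ = 1.97 mm = 1.97×10⁻³ m
(α₁L₁ + α₂L₂)ΔT = g
α₁L₁ + α₂L₂ = 3.0×10⁻⁵×2.814 + 13×10⁻⁶×1.374 = 1.02282×10⁻⁴ m/K
ΔT = 1.97×10⁻³ / 1.02282×10⁻⁴ = 19.260 K
T = 19.7 + 19.260 = 38.960 °C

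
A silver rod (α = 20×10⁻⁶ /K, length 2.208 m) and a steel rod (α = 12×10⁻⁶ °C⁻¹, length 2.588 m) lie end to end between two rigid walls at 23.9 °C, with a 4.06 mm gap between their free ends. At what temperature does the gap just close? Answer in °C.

T = 77.9 °C

Gap closes when ΔL₁ + ΔL₂ = 4.06 mm = 4.06×10⁻³ m
(α₁L₁ + α₂L₂)ΔT = g
α₁L₁ + α₂L₂ = 20×10⁻⁶×2.208 + 12×10⁻⁶×2.588 = 7.5216×10⁻⁵ m/K
ΔT = 4.06×10⁻³ / 7.5216×10⁻⁵ = 53.978 K
T = 23.9 + 53.978 = 77.878 °C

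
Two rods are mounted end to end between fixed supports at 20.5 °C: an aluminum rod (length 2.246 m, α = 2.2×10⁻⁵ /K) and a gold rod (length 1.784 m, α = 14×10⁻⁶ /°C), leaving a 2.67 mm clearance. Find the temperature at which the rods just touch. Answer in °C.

α₁L₁ = 4.9412×10⁻⁵ m/K, α₂L₂ = 2.4976×10⁻⁵ m/K → total 7.4388×10⁻⁵ m/K
ΔT = g/(α₁L₁+α₂L₂) = 2.67×10⁻³ / 7.4388×10⁻⁵ = 35.893 K
T = 20.5 + 35.893 = 56.393 °C

T = 56.4 °C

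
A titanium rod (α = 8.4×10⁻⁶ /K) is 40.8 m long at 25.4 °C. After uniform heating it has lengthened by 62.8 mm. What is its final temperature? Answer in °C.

ΔL = αL₀ΔT ⇒ ΔT = ΔL / (αL₀)
ΔT = 62.8×10⁻³ m / (8.4×10⁻⁶ × 40.8 m) = 183.24 K
T = 25.4 + 183.24 = 208.64 °C

T = 209 °C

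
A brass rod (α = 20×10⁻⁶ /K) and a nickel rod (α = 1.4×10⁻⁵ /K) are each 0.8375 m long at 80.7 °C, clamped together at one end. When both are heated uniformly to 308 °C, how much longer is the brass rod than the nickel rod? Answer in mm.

1.14 mm

ΔT = 227.3 K
brass: ΔL = 20×10⁻⁶ × 0.8375 m × 227.3 = 3.8073×10⁻³ m = 3.8073 mm
nickel: ΔL = 1.4×10⁻⁵ × 0.8375 m × 227.3 = 2.6651×10⁻³ m = 2.6651 mm
difference = 3.8073 − 2.6651 = 1.1422 mm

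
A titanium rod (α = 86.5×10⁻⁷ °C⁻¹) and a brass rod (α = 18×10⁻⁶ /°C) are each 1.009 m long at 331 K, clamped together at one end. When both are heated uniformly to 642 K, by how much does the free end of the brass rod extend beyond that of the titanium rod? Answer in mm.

2.93 mm

ΔT = 311 K
titanium: ΔL = 86.5×10⁻⁷ × 1.009 m × 311 = 2.7144×10⁻³ m = 2.7144 mm
brass: ΔL = 18×10⁻⁶ × 1.009 m × 311 = 5.6484×10⁻³ m = 5.6484 mm
difference = 5.6484 − 2.7144 = 2.9340 mm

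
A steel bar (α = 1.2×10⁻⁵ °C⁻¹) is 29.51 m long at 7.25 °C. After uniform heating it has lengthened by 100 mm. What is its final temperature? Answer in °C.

T = 290 °C

ΔL = αL₀ΔT ⇒ ΔT = ΔL / (αL₀)
ΔT = 100×10⁻³ m / (1.2×10⁻⁵ × 29.51 m) = 282.39 K
T = 7.25 + 282.39 = 289.64 °C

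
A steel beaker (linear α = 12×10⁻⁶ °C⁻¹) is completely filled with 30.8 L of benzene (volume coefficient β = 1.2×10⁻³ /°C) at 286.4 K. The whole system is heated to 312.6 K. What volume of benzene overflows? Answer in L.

The beaker also expands: β_container ≈ 3α = 3.6×10⁻⁵ /K
Net overflow = V₀(β_liq − 3α_cont)ΔT
β − 3α = 1.20×10⁻³ − 3.6×10⁻⁵ = 1.164×10⁻³ /K; ΔT = 26.2 K
ΔV = 30.8 × 1.164×10⁻³ × 26.2 = 0.939 L

0.939 L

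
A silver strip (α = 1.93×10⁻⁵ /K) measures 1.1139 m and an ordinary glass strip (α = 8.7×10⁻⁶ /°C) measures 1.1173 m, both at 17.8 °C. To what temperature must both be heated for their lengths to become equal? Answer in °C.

Equal length when α₁L₁ΔT − α₂L₂ΔT = L₂ − L₁ = 3.40×10⁻³ m
α₁L₁ = 2.149827×10⁻⁵, α₂L₂ = 9.72051×10⁻⁶ → Δ(αL) = 1.177776×10⁻⁵ m/K
ΔT = 3.40×10⁻³ / 1.177776×10⁻⁵ = 288.680 K, so T = 17.8 + 288.680 = 306.480 °C

T = 306.5 °C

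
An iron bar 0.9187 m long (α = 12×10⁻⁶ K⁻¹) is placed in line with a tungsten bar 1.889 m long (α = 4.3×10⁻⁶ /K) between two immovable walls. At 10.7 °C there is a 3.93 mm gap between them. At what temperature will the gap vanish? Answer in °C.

Gap closes when ΔL₁ + ΔL₂ = 3.93 mm = 3.93×10⁻³ m
(α₁L₁ + α₂L₂)ΔT = g
α₁L₁ + α₂L₂ = 12×10⁻⁶×0.9187 + 4.3×10⁻⁶×1.889 = 1.91471×10⁻⁵ m/K
ΔT = 3.93×10⁻³ / 1.91471×10⁻⁵ = 205.25 K
T = 10.7 + 205.25 = 215.95 °C

T = 216 °C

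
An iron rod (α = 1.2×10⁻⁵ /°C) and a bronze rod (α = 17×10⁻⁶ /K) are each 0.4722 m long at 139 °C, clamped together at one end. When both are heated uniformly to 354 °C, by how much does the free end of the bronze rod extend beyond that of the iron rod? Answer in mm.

ΔT = 215 K
iron: ΔL = 1.2×10⁻⁵ × 0.4722 m × 215 = 1.2183×10⁻³ m = 1.2183 mm
bronze: ΔL = 17×10⁻⁶ × 0.4722 m × 215 = 1.7259×10⁻³ m = 1.7259 mm
difference = 1.7259 − 1.2183 = 0.5076 mm

0.508 mm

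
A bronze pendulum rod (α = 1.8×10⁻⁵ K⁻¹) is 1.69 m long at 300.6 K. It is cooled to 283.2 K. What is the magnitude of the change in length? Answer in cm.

ΔL = 0.0529 cm

|ΔT| = |283.2 − 300.6| = 17.4 K
ΔL = αL₀ΔT = (1.8×10⁻⁵)(1.69)(17.4) = 5.29×10⁻⁴ m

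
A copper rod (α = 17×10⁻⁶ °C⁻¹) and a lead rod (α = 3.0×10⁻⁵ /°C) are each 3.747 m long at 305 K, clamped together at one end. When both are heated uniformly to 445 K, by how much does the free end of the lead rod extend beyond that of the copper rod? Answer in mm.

6.82 mm

ΔT = 140 K
copper: ΔL = 17×10⁻⁶ × 3.747 m × 140 = 8.9179×10⁻³ m = 8.9179 mm
lead: ΔL = 3.0×10⁻⁵ × 3.747 m × 140 = 1.5737×10⁻² m = 15.737 mm
difference = 15.737 − 8.9179 = 6.8191 mm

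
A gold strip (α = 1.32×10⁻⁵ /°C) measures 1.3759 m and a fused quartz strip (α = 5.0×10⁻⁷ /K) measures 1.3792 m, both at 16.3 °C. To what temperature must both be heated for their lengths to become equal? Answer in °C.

Equal length when α₁L₁ΔT − α₂L₂ΔT = L₂ − L₁ = 3.30×10⁻³ m
α₁L₁ = 1.816188×10⁻⁵, α₂L₂ = 6.896×10⁻⁷ → Δ(αL) = 1.747228×10⁻⁵ m/K
ΔT = 3.30×10⁻³ / 1.747228×10⁻⁵ = 188.871 K, so T = 16.3 + 188.871 = 205.171 °C

T = 205.2 °C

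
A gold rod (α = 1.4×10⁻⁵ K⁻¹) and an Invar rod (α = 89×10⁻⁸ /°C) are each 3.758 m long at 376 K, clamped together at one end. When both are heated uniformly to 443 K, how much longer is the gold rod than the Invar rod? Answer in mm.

3.30 mm

ΔT = 67 K
gold: ΔL = 1.4×10⁻⁵ × 3.758 m × 67 = 3.5250×10⁻³ m = 3.5250 mm
Invar: ΔL = 89×10⁻⁸ × 3.758 m × 67 = 2.2409×10⁻⁴ m = 0.22409 mm
difference = 3.5250 − 0.22409 = 3.30091 mm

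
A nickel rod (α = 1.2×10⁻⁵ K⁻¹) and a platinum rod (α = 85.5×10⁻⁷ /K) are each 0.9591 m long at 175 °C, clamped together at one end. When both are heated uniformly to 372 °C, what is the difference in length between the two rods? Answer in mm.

ΔT = 197 K
nickel: ΔL = 1.2×10⁻⁵ × 0.9591 m × 197 = 2.2673×10⁻³ m = 2.2673 mm
platinum: ΔL = 85.5×10⁻⁷ × 0.9591 m × 197 = 1.6155×10⁻³ m = 1.6155 mm
difference = 2.2673 − 1.6155 = 0.6518 mm

0.652 mm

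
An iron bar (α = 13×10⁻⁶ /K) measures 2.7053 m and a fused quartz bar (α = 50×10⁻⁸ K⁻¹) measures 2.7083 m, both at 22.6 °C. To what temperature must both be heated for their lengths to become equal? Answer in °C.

T = 111.3 °C

L₁(1 + α₁ΔT) = L₂(1 + α₂ΔT) ⇒ ΔT = (L₂ − L₁)/(α₁L₁ − α₂L₂)
L₂ − L₁ = 2.7083 − 2.7053 = 3.00×10⁻³ m
α₁L₁ − α₂L₂ = 13×10⁻⁶×2.7053 − 50×10⁻⁸×2.7083 = 3.381475×10⁻⁵ m/K
ΔT = 3.00×10⁻³ / 3.381475×10⁻⁵ = 88.719 K
T = 22.6 + 88.719 = 111.319 °C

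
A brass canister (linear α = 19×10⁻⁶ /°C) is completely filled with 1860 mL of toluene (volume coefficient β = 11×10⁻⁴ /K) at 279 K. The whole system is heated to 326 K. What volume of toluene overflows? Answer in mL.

91.2 mL

The canister also expands: β_container ≈ 3α = 5.7×10⁻⁵ /K
Net overflow = V₀(β_liq − 3α_cont)ΔT
β − 3α = 1.10×10⁻³ − 5.7×10⁻⁵ = 1.043×10⁻³ /K; ΔT = 47 K
ΔV = 1860 × 1.043×10⁻³ × 47 = 91.2 mL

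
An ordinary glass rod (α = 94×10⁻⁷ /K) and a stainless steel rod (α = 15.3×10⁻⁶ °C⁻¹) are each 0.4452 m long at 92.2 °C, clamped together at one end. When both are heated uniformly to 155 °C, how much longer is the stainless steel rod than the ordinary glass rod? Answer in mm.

ΔT = 62.8 K
ordinary glass: ΔL = 94×10⁻⁷ × 0.4452 m × 62.8 = 2.6281×10⁻⁴ m = 0.26281 mm
stainless steel: ΔL = 15.3×10⁻⁶ × 0.4452 m × 62.8 = 4.2777×10⁻⁴ m = 0.42777 mm
difference = 0.42777 − 0.26281 = 0.16496 mm

0.165 mm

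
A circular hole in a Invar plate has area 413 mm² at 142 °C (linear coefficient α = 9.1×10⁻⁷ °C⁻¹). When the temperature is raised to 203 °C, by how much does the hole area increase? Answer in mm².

ΔA = 0.0459 mm²

Area coefficient ≈ 2α; |ΔT| = 61 K
ΔA = 2αA₀ΔT = 2(9.1×10⁻⁷)(413)(61) = 0.0459 mm²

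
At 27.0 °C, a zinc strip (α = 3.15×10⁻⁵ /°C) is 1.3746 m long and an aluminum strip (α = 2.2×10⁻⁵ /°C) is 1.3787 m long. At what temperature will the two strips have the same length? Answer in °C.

L₁(1 + α₁ΔT) = L₂(1 + α₂ΔT) ⇒ ΔT = (L₂ − L₁)/(α₁L₁ − α₂L₂)
L₂ − L₁ = 1.3787 − 1.3746 = 4.10×10⁻³ m
α₁L₁ − α₂L₂ = 3.15×10⁻⁵×1.3746 − 2.2×10⁻⁵×1.3787 = 1.29685×10⁻⁵ m/K
ΔT = 4.10×10⁻³ / 1.29685×10⁻⁵ = 316.151 K
T = 27.0 + 316.151 = 343.151 °C

T = 343.2 °C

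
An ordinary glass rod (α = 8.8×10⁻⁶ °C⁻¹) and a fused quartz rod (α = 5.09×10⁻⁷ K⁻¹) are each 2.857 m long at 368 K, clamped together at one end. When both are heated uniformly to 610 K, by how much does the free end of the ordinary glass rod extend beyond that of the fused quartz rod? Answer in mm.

5.73 mm

ΔT = 242 K
ordinary glass: ΔL = 8.8×10⁻⁶ × 2.857 m × 242 = 6.0843×10⁻³ m = 6.0843 mm
fused quartz: ΔL = 5.09×10⁻⁷ × 2.857 m × 242 = 3.5192×10⁻⁴ m = 0.35192 mm
difference = 6.0843 − 0.35192 = 5.73238 mm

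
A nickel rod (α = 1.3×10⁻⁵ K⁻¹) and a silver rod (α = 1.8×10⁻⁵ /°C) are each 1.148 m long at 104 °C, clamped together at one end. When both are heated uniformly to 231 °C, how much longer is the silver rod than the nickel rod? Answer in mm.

0.729 mm

ΔT = 127 K
nickel: ΔL = 1.3×10⁻⁵ × 1.148 m × 127 = 1.8953×10⁻³ m = 1.8953 mm
silver: ΔL = 1.8×10⁻⁵ × 1.148 m × 127 = 2.6243×10⁻³ m = 2.6243 mm
difference = 2.6243 − 1.8953 = 0.7290 mm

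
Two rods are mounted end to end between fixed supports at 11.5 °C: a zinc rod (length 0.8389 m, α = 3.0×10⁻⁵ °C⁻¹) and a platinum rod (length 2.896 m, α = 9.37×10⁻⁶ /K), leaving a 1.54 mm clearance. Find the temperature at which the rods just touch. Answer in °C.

T = 40.9 °C

α₁L₁ = 2.5167×10⁻⁵ m/K, α₂L₂ = 2.713552×10⁻⁵ m/K → total 5.230252×10⁻⁵ m/K
ΔT = g/(α₁L₁+α₂L₂) = 1.54×10⁻³ / 5.230252×10⁻⁵ = 29.444 K
T = 11.5 + 29.444 = 40.944 °C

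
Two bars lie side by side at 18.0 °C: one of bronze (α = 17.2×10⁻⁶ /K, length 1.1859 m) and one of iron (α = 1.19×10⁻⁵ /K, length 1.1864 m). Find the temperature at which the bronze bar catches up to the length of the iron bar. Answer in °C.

Equal length when α₁L₁ΔT − α₂L₂ΔT = L₂ − L₁ = 5.00×10⁻⁴ m
α₁L₁ = 2.039748×10⁻⁵, α₂L₂ = 1.411816×10⁻⁵ → Δ(αL) = 6.27932×10⁻⁶ m/K
ΔT = 5.00×10⁻⁴ / 6.27932×10⁻⁶ = 79.6265 K, so T = 18.0 + 79.6265 = 97.6265 °C

T = 97.63 °C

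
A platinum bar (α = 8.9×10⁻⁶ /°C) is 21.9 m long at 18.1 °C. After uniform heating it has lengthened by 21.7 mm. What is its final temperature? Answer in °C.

T = 129 °C

ΔL = αL₀ΔT ⇒ ΔT = ΔL / (αL₀)
ΔT = 21.7×10⁻³ m / (8.9×10⁻⁶ × 21.9 m) = 111.33 K
T = 18.1 + 111.33 = 129.43 °C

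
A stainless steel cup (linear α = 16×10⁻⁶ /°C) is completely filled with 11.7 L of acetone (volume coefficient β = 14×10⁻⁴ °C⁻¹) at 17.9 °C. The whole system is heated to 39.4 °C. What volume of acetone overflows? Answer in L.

The cup also expands: β_container ≈ 3α = 4.8×10⁻⁵ /K
Net overflow = V₀(β_liq − 3α_cont)ΔT
β − 3α = 1.40×10⁻³ − 4.8×10⁻⁵ = 1.352×10⁻³ /K; ΔT = 21.5 K
ΔV = 11.7 × 1.352×10⁻³ × 21.5 = 0.340 L

0.340 L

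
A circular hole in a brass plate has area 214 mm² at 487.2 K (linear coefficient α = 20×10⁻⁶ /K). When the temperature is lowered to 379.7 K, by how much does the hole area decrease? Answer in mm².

Area coefficient ≈ 2α; |ΔT| = 107.5 K
ΔA = 2αA₀ΔT = 2(20×10⁻⁶)(214)(107.5) = 0.920 mm²

ΔA = 0.920 mm²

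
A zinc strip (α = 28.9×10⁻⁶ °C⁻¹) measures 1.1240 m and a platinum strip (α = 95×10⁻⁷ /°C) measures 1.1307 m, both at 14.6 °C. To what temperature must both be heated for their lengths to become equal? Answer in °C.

Equal length when α₁L₁ΔT − α₂L₂ΔT = L₂ − L₁ = 6.70×10⁻³ m
α₁L₁ = 3.24836×10⁻⁵, α₂L₂ = 1.074165×10⁻⁵ → Δ(αL) = 2.174195×10⁻⁵ m/K
ΔT = 6.70×10⁻³ / 2.174195×10⁻⁵ = 308.160 K, so T = 14.6 + 308.160 = 322.760 °C

T = 322.8 °C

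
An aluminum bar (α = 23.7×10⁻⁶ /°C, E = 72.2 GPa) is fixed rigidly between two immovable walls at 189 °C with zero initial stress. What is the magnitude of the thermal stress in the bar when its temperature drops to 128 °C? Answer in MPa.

Fully constrained: the free strain ε = αΔT is blocked, so σ = Eε = EαΔT.
|ΔT| = 61 K
σ = 72.2×10⁹ × 23.7×10⁻⁶ × 61 = 1.04×10⁸ Pa

σ = 104 MPa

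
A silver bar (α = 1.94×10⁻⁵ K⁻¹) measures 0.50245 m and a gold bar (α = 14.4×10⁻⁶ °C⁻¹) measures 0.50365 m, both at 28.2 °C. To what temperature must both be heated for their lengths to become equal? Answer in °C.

T = 509.2 °C

Equal length when α₁L₁ΔT − α₂L₂ΔT = L₂ − L₁ = 1.20×10⁻³ m
α₁L₁ = 9.74753×10⁻⁶, α₂L₂ = 7.25256×10⁻⁶ → Δ(αL) = 2.49497×10⁻⁶ m/K
ΔT = 1.20×10⁻³ / 2.49497×10⁻⁶ = 480.968 K, so T = 28.2 + 480.968 = 509.168 °C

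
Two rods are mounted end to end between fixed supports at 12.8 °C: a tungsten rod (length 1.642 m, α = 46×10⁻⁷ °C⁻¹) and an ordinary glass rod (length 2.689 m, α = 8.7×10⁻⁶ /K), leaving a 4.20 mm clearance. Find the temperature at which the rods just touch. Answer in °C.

Gap closes when ΔL₁ + ΔL₂ = 4.20 mm = 4.20×10⁻³ m
(α₁L₁ + α₂L₂)ΔT = g
α₁L₁ + α₂L₂ = 46×10⁻⁷×1.642 + 8.7×10⁻⁶×2.689 = 3.09475×10⁻⁵ m/K
ΔT = 4.20×10⁻³ / 3.09475×10⁻⁵ = 135.71 K
T = 12.8 + 135.71 = 148.51 °C

T = 149 °C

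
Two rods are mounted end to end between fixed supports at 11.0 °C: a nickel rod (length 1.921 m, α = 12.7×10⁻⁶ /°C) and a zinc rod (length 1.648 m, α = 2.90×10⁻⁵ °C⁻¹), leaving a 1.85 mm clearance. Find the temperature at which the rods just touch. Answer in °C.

T = 36.6 °C

Gap closes when ΔL₁ + ΔL₂ = 1.85 mm = 1.85×10⁻³ m
(α₁L₁ + α₂L₂)ΔT = g
α₁L₁ + α₂L₂ = 12.7×10⁻⁶×1.921 + 2.90×10⁻⁵×1.648 = 7.21887×10⁻⁵ m/K
ΔT = 1.85×10⁻³ / 7.21887×10⁻⁵ = 25.627 K
T = 11.0 + 25.627 = 36.627 °C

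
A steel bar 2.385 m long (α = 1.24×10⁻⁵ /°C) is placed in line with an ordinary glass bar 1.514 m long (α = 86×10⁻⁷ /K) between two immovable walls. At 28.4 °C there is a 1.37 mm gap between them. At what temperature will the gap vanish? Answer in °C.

α₁L₁ = 2.9574×10⁻⁵ m/K, α₂L₂ = 1.30204×10⁻⁵ m/K → total 4.25944×10⁻⁵ m/K
ΔT = g/(α₁L₁+α₂L₂) = 1.37×10⁻³ / 4.25944×10⁻⁵ = 32.164 K
T = 28.4 + 32.164 = 60.564 °C

T = 60.6 °C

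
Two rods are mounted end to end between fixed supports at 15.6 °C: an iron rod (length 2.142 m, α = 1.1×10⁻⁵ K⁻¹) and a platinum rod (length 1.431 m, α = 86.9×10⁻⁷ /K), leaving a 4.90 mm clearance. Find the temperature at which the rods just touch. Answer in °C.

Gap closes when ΔL₁ + ΔL₂ = 4.90 mm = 4.90×10⁻³ m
(α₁L₁ + α₂L₂)ΔT = g
α₁L₁ + α₂L₂ = 1.1×10⁻⁵×2.142 + 86.9×10⁻⁷×1.431 = 3.599739×10⁻⁵ m/K
ΔT = 4.90×10⁻³ / 3.599739×10⁻⁵ = 136.12 K
T = 15.6 + 136.12 = 151.72 °C

T = 152 °C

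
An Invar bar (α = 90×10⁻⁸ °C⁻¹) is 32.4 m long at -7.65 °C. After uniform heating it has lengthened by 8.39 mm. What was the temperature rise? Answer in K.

ΔT = 288 K

ΔL = αL₀ΔT ⇒ ΔT = ΔL / (αL₀)
ΔT = 8.39×10⁻³ m / (90×10⁻⁸ × 32.4 m) = 287.72 K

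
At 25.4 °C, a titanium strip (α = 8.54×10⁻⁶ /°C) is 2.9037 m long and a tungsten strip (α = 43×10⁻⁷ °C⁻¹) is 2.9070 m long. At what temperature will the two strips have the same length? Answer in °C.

Equal length when α₁L₁ΔT − α₂L₂ΔT = L₂ − L₁ = 3.30×10⁻³ m
α₁L₁ = 2.4797598×10⁻⁵, α₂L₂ = 1.25001×10⁻⁵ → Δ(αL) = 1.2297498×10⁻⁵ m/K
ΔT = 3.30×10⁻³ / 1.2297498×10⁻⁵ = 268.347 K, so T = 25.4 + 268.347 = 293.747 °C

T = 293.7 °C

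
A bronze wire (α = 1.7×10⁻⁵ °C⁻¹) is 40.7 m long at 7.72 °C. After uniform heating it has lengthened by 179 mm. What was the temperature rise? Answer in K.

ΔL = αL₀ΔT ⇒ ΔT = ΔL / (αL₀)
ΔT = 179×10⁻³ m / (1.7×10⁻⁵ × 40.7 m) = 258.71 K

ΔT = 259 K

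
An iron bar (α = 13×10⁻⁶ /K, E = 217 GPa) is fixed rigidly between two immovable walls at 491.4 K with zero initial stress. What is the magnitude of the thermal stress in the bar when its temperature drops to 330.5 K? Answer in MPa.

Fully constrained: the free strain ε = αΔT is blocked, so σ = Eε = EαΔT.
|ΔT| = 160.9 K
σ = 217×10⁹ × 13×10⁻⁶ × 160.9 = 4.54×10⁸ Pa

σ = 454 MPa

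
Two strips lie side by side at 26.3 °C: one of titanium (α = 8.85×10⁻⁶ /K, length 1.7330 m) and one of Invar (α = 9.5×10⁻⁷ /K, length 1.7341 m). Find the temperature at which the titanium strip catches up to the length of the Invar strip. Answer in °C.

L₁(1 + α₁ΔT) = L₂(1 + α₂ΔT) ⇒ ΔT = (L₂ − L₁)/(α₁L₁ − α₂L₂)
L₂ − L₁ = 1.7341 − 1.7330 = 1.10×10⁻³ m
α₁L₁ − α₂L₂ = 8.85×10⁻⁶×1.7330 − 9.5×10⁻⁷×1.7341 = 1.3689655×10⁻⁵ m/K
ΔT = 1.10×10⁻³ / 1.3689655×10⁻⁵ = 80.353 K
T = 26.3 + 80.353 = 106.653 °C

T = 106.7 °C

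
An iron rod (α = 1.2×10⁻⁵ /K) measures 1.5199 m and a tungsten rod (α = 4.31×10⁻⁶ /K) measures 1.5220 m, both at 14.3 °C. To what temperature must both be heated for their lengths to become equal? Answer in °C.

T = 194.1 °C

L₁(1 + α₁ΔT) = L₂(1 + α₂ΔT) ⇒ ΔT = (L₂ − L₁)/(α₁L₁ − α₂L₂)
L₂ − L₁ = 1.5220 − 1.5199 = 2.10×10⁻³ m
α₁L₁ − α₂L₂ = 1.2×10⁻⁵×1.5199 − 4.31×10⁻⁶×1.5220 = 1.167898×10⁻⁵ m/K
ΔT = 2.10×10⁻³ / 1.167898×10⁻⁵ = 179.810 K
T = 14.3 + 179.810 = 194.110 °C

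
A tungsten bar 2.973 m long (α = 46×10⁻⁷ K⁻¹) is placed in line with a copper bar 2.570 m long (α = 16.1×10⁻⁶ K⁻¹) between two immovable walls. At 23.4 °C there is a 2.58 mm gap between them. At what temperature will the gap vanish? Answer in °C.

Gap closes when ΔL₁ + ΔL₂ = 2.58 mm = 2.58×10⁻³ m
(α₁L₁ + α₂L₂)ΔT = g
α₁L₁ + α₂L₂ = 46×10⁻⁷×2.973 + 16.1×10⁻⁶×2.570 = 5.50528×10⁻⁵ m/K
ΔT = 2.58×10⁻³ / 5.50528×10⁻⁵ = 46.864 K
T = 23.4 + 46.864 = 70.264 °C

T = 70.3 °C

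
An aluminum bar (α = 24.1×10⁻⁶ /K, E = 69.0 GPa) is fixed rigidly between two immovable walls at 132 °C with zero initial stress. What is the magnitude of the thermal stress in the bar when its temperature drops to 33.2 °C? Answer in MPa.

Fully constrained: the free strain ε = αΔT is blocked, so σ = Eε = EαΔT.
|ΔT| = 98.8 K
σ = 69.0×10⁹ × 24.1×10⁻⁶ × 98.8 = 1.64×10⁸ Pa

σ = 164 MPa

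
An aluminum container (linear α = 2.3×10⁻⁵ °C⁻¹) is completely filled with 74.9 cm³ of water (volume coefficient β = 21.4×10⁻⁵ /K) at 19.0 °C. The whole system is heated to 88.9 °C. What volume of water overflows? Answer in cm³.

The container also expands: β_container ≈ 3α = 6.9×10⁻⁵ /K
Net overflow = V₀(β_liq − 3α_cont)ΔT
β − 3α = 2.14×10⁻⁴ − 6.9×10⁻⁵ = 1.45×10⁻⁴ /K; ΔT = 69.9 K
ΔV = 74.9 × 1.45×10⁻⁴ × 69.9 = 0.759 cm³

0.759 cm³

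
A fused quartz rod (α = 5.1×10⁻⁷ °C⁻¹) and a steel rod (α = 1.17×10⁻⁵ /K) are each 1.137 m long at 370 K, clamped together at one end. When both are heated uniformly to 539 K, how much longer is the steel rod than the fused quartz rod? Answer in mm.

ΔT = 169 K
fused quartz: ΔL = 5.1×10⁻⁷ × 1.137 m × 169 = 9.7998×10⁻⁵ m = 0.097998 mm
steel: ΔL = 1.17×10⁻⁵ × 1.137 m × 169 = 2.2482×10⁻³ m = 2.2482 mm
difference = 2.2482 − 0.097998 = 2.150202 mm

2.15 mm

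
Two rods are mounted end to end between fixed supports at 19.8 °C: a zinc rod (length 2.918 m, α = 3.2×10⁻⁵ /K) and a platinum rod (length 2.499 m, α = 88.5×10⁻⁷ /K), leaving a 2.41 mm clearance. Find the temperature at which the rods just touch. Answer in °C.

T = 40.7 °C

α₁L₁ = 9.3376×10⁻⁵ m/K, α₂L₂ = 2.211615×10⁻⁵ m/K → total 1.1549215×10⁻⁴ m/K
ΔT = g/(α₁L₁+α₂L₂) = 2.41×10⁻³ / 1.1549215×10⁻⁴ = 20.867 K
T = 19.8 + 20.867 = 40.667 °C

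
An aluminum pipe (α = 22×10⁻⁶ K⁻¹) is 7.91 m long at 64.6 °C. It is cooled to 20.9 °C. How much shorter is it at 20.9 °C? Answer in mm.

|ΔT| = |20.9 − 64.6| = 43.7 K
ΔL = αL₀ΔT = (22×10⁻⁶)(7.91)(43.7) = 7.60×10⁻³ m

ΔL = 7.60 mm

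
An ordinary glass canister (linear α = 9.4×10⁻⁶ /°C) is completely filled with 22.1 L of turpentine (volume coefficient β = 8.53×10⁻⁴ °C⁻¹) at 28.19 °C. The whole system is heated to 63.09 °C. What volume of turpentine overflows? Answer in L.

0.636 L

The canister also expands: β_container ≈ 3α = 2.82×10⁻⁵ /K
Net overflow = V₀(β_liq − 3α_cont)ΔT
β − 3α = 8.53×10⁻⁴ − 2.82×10⁻⁵ = 8.248×10⁻⁴ /K; ΔT = 34.90 K
ΔV = 22.1 × 8.248×10⁻⁴ × 34.90 = 0.636 L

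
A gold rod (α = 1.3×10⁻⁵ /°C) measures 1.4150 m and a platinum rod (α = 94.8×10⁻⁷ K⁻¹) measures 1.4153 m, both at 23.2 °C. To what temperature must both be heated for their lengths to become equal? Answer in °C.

T = 83.47 °C

L₁(1 + α₁ΔT) = L₂(1 + α₂ΔT) ⇒ ΔT = (L₂ − L₁)/(α₁L₁ − α₂L₂)
L₂ − L₁ = 1.4153 − 1.4150 = 3.00×10⁻⁴ m
α₁L₁ − α₂L₂ = 1.3×10⁻⁵×1.4150 − 94.8×10⁻⁷×1.4153 = 4.977956×10⁻⁶ m/K
ΔT = 3.00×10⁻⁴ / 4.977956×10⁻⁶ = 60.2657 K
T = 23.2 + 60.2657 = 83.4657 °C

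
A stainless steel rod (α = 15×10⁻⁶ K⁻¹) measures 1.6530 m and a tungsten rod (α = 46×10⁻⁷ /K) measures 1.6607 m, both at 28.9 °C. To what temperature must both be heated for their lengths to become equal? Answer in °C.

Equal length when α₁L₁ΔT − α₂L₂ΔT = L₂ − L₁ = 7.70×10⁻³ m
α₁L₁ = 2.4795×10⁻⁵, α₂L₂ = 7.63922×10⁻⁶ → Δ(αL) = 1.715578×10⁻⁵ m/K
ΔT = 7.70×10⁻³ / 1.715578×10⁻⁵ = 448.828 K, so T = 28.9 + 448.828 = 477.728 °C

T = 477.7 °C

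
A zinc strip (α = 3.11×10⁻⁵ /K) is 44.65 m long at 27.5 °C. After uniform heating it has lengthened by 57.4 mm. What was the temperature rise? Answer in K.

ΔL = αL₀ΔT ⇒ ΔT = ΔL / (αL₀)
ΔT = 57.4×10⁻³ m / (3.11×10⁻⁵ × 44.65 m) = 41.336 K

ΔT = 41.3 K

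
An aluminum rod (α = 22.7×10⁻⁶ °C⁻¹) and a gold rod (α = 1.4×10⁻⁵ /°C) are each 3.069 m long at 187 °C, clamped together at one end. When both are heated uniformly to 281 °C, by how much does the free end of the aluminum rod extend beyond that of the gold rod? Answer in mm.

2.51 mm

ΔT = 94 K
aluminum: ΔL = 22.7×10⁻⁶ × 3.069 m × 94 = 6.5486×10⁻³ m = 6.5486 mm
gold: ΔL = 1.4×10⁻⁵ × 3.069 m × 94 = 4.0388×10⁻³ m = 4.0388 mm
difference = 6.5486 − 4.0388 = 2.5098 mm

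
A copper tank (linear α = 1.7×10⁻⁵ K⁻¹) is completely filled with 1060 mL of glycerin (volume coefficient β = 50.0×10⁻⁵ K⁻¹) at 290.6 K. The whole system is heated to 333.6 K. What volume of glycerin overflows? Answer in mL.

The tank also expands: β_container ≈ 3α = 5.1×10⁻⁵ /K
Net overflow = V₀(β_liq − 3α_cont)ΔT
β − 3α = 5.00×10⁻⁴ − 5.1×10⁻⁵ = 4.49×10⁻⁴ /K; ΔT = 43.0 K
ΔV = 1060 × 4.49×10⁻⁴ × 43.0 = 20.5 mL

20.5 mL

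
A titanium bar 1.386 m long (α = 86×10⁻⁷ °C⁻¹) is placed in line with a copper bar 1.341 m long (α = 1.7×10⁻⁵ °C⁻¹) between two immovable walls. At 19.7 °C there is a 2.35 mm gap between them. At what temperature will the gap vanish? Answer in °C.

T = 87.4 °C

α₁L₁ = 1.19196×10⁻⁵ m/K, α₂L₂ = 2.2797×10⁻⁵ m/K → total 3.47166×10⁻⁵ m/K
ΔT = g/(α₁L₁+α₂L₂) = 2.35×10⁻³ / 3.47166×10⁻⁵ = 67.691 K
T = 19.7 + 67.691 = 87.391 °C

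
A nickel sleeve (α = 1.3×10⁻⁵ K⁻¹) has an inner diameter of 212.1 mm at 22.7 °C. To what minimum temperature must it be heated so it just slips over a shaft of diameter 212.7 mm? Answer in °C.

T = 240 °C

Required Δd = 212.7 − 212.1 = 0.6 mm
Δd = αd₀ΔT ⇒ ΔT = Δd/(αd₀) = 0.6 / (1.3×10⁻⁵ × 212.1) = 217.60 K
T_min = 22.7 + 217.60 = 240.30 °C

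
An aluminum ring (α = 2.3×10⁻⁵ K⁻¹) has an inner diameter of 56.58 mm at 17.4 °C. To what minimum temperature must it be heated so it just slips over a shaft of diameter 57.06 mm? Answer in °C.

T = 386 °C

Required Δd = 57.06 − 56.58 = 0.48 mm
Δd = αd₀ΔT ⇒ ΔT = Δd/(αd₀) = 0.48 / (2.3×10⁻⁵ × 56.58) = 368.85 K
T_min = 17.4 + 368.85 = 386.25 °C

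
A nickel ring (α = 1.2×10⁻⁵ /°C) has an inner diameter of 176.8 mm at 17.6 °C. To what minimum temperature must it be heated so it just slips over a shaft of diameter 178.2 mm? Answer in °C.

T = 677 °C

Required Δd = 178.2 − 176.8 = 1.4 mm
Δd = αd₀ΔT ⇒ ΔT = Δd/(αd₀) = 1.4 / (1.2×10⁻⁵ × 176.8) = 659.88 K
T_min = 17.6 + 659.88 = 677.48 °C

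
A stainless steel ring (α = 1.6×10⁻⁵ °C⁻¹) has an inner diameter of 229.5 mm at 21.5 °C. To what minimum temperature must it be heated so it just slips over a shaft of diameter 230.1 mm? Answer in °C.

T = 185 °C

Required Δd = 230.1 − 229.5 = 0.6 mm
Δd = αd₀ΔT ⇒ ΔT = Δd/(αd₀) = 0.6 / (1.6×10⁻⁵ × 229.5) = 163.40 K
T_min = 21.5 + 163.40 = 184.90 °C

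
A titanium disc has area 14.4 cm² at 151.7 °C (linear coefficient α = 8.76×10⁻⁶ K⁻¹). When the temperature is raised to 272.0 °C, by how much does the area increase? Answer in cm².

ΔA = 0.0304 cm²

Area coefficient ≈ 2α; |ΔT| = 120.3 K
ΔA = 2αA₀ΔT = 2(8.76×10⁻⁶)(14.4)(120.3) = 0.0304 cm²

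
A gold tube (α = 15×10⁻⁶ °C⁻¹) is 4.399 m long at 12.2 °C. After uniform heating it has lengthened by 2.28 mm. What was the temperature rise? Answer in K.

ΔT = 34.6 K

ΔL = αL₀ΔT ⇒ ΔT = ΔL / (αL₀)
ΔT = 2.28×10⁻³ m / (15×10⁻⁶ × 4.399 m) = 34.553 K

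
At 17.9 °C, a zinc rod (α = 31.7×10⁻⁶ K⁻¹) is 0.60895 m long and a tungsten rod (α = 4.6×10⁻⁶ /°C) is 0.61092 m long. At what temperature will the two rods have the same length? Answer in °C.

T = 137.3 °C

Equal length when α₁L₁ΔT − α₂L₂ΔT = L₂ − L₁ = 1.97×10⁻³ m
α₁L₁ = 1.9303715×10⁻⁵, α₂L₂ = 2.810232×10⁻⁶ → Δ(αL) = 1.6493483×10⁻⁵ m/K
ΔT = 1.97×10⁻³ / 1.6493483×10⁻⁵ = 119.441 K, so T = 17.9 + 119.441 = 137.341 °C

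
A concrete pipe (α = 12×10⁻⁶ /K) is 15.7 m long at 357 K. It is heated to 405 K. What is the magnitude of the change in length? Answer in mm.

|ΔT| = |405 − 357| = 48 K
ΔL = αL₀ΔT = (12×10⁻⁶)(15.7)(48) = 9.04×10⁻³ m

ΔL = 9.04 mm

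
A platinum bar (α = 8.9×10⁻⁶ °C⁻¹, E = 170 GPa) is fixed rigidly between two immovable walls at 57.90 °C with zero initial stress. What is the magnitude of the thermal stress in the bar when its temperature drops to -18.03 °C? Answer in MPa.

Fully constrained: the free strain ε = αΔT is blocked, so σ = Eε = EαΔT.
|ΔT| = 75.93 K
σ = 170×10⁹ × 8.9×10⁻⁶ × 75.93 = 1.15×10⁸ Pa

σ = 115 MPa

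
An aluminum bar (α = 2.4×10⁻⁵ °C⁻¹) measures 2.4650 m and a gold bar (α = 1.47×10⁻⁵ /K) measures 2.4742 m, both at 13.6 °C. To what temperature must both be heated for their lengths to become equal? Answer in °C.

T = 417.3 °C

Equal length when α₁L₁ΔT − α₂L₂ΔT = L₂ − L₁ = 9.20×10⁻³ m
α₁L₁ = 5.916×10⁻⁵, α₂L₂ = 3.637074×10⁻⁵ → Δ(αL) = 2.278926×10⁻⁵ m/K
ΔT = 9.20×10⁻³ / 2.278926×10⁻⁵ = 403.699 K, so T = 13.6 + 403.699 = 417.299 °C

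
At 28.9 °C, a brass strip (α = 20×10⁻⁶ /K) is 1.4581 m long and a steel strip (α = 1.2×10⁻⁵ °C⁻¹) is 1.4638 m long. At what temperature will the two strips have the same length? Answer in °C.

T = 520.4 °C

Equal length when α₁L₁ΔT − α₂L₂ΔT = L₂ − L₁ = 5.70×10⁻³ m
α₁L₁ = 2.9162×10⁻⁵, α₂L₂ = 1.75656×10⁻⁵ → Δ(αL) = 1.15964×10⁻⁵ m/K
ΔT = 5.70×10⁻³ / 1.15964×10⁻⁵ = 491.532 K, so T = 28.9 + 491.532 = 520.432 °C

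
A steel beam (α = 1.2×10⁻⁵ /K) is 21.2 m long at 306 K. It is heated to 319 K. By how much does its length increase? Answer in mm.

|ΔT| = |319 − 306| = 13 K
ΔL = αL₀ΔT = (1.2×10⁻⁵)(21.2)(13) = 3.31×10⁻³ m

ΔL = 3.31 mm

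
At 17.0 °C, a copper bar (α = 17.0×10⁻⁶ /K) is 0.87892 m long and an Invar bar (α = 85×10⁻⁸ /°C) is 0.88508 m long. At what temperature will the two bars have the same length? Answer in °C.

T = 451.1 °C

L₁(1 + α₁ΔT) = L₂(1 + α₂ΔT) ⇒ ΔT = (L₂ − L₁)/(α₁L₁ − α₂L₂)
L₂ − L₁ = 0.88508 − 0.87892 = 6.16×10⁻³ m
α₁L₁ − α₂L₂ = 17.0×10⁻⁶×0.87892 − 85×10⁻⁸×0.88508 = 1.4189322×10⁻⁵ m/K
ΔT = 6.16×10⁻³ / 1.4189322×10⁻⁵ = 434.129 K
T = 17.0 + 434.129 = 451.129 °C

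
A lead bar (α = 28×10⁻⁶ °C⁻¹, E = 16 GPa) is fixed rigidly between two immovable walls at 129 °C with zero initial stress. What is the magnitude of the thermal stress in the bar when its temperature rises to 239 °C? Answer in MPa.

σ = 49.3 MPa

Fully constrained: the free strain ε = αΔT is blocked, so σ = Eε = EαΔT.
|ΔT| = 110 K
σ = 16.0×10⁹ × 28×10⁻⁶ × 110 = 4.93×10⁷ Pa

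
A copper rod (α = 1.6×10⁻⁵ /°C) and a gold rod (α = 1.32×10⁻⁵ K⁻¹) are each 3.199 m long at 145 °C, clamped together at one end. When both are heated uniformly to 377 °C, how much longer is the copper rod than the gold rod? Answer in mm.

2.08 mm

ΔT = 232 K
copper: ΔL = 1.6×10⁻⁵ × 3.199 m × 232 = 1.1875×10⁻² m = 11.875 mm
gold: ΔL = 1.32×10⁻⁵ × 3.199 m × 232 = 9.7966×10⁻³ m = 9.7966 mm
difference = 11.875 − 9.7966 = 2.0784 mm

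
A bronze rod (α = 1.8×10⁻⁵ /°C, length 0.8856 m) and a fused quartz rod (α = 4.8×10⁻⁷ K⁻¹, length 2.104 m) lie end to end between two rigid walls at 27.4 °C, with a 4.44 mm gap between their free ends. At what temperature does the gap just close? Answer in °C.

Gap closes when ΔL₁ + ΔL₂ = 4.44 mm = 4.44×10⁻³ m
(α₁L₁ + α₂L₂)ΔT = g
α₁L₁ + α₂L₂ = 1.8×10⁻⁵×0.8856 + 4.8×10⁻⁷×2.104 = 1.695072×10⁻⁵ m/K
ΔT = 4.44×10⁻³ / 1.695072×10⁻⁵ = 261.94 K
T = 27.4 + 261.94 = 289.34 °C

T = 289 °C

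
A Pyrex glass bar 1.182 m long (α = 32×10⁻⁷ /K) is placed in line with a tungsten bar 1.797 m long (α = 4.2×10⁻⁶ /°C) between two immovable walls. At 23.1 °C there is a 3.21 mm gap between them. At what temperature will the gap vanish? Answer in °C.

T = 306 °C

Gap closes when ΔL₁ + ΔL₂ = 3.21 mm = 3.21×10⁻³ m
(α₁L₁ + α₂L₂)ΔT = g
α₁L₁ + α₂L₂ = 32×10⁻⁷×1.182 + 4.2×10⁻⁶×1.797 = 1.13298×10⁻⁵ m/K
ΔT = 3.21×10⁻³ / 1.13298×10⁻⁵ = 283.32 K
T = 23.1 + 283.32 = 306.42 °C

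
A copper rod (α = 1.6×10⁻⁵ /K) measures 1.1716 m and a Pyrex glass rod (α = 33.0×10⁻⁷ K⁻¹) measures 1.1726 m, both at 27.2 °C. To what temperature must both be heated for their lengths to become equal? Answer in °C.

L₁(1 + α₁ΔT) = L₂(1 + α₂ΔT) ⇒ ΔT = (L₂ − L₁)/(α₁L₁ − α₂L₂)
L₂ − L₁ = 1.1726 − 1.1716 = 1.00×10⁻³ m
α₁L₁ − α₂L₂ = 1.6×10⁻⁵×1.1716 − 33.0×10⁻⁷×1.1726 = 1.487602×10⁻⁵ m/K
ΔT = 1.00×10⁻³ / 1.487602×10⁻⁵ = 67.2223 K
T = 27.2 + 67.2223 = 94.4223 °C

T = 94.42 °C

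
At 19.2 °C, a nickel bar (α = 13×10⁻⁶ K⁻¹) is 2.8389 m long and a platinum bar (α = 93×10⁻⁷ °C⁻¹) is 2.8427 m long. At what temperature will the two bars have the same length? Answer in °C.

Equal length when α₁L₁ΔT − α₂L₂ΔT = L₂ − L₁ = 3.80×10⁻³ m
α₁L₁ = 3.69057×10⁻⁵, α₂L₂ = 2.643711×10⁻⁵ → Δ(αL) = 1.046859×10⁻⁵ m/K
ΔT = 3.80×10⁻³ / 1.046859×10⁻⁵ = 362.991 K, so T = 19.2 + 362.991 = 382.191 °C

T = 382.2 °C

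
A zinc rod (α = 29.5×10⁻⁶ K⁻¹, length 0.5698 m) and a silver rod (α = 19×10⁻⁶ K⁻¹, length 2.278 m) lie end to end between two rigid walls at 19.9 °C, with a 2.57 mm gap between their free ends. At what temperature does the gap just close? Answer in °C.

α₁L₁ = 1.68091×10⁻⁵ m/K, α₂L₂ = 4.3282×10⁻⁵ m/K → total 6.00911×10⁻⁵ m/K
ΔT = g/(α₁L₁+α₂L₂) = 2.57×10⁻³ / 6.00911×10⁻⁵ = 42.768 K
T = 19.9 + 42.768 = 62.668 °C

T = 62.7 °C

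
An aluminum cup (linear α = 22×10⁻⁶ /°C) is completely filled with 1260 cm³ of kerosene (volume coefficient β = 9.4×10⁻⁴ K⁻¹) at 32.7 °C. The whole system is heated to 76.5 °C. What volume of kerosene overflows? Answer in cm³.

The cup also expands: β_container ≈ 3α = 6.6×10⁻⁵ /K
Net overflow = V₀(β_liq − 3α_cont)ΔT
β − 3α = 9.40×10⁻⁴ − 6.6×10⁻⁵ = 8.74×10⁻⁴ /K; ΔT = 43.8 K
ΔV = 1260 × 8.74×10⁻⁴ × 43.8 = 48.2 cm³

48.2 cm³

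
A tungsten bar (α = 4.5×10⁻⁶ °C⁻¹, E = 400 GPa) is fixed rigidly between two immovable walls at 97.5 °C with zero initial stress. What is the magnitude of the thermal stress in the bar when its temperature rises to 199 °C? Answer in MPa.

σ = 183 MPa

Fully constrained: the free strain ε = αΔT is blocked, so σ = Eε = EαΔT.
|ΔT| = 101.5 K
σ = 400×10⁹ × 4.5×10⁻⁶ × 101.5 = 1.83×10⁸ Pa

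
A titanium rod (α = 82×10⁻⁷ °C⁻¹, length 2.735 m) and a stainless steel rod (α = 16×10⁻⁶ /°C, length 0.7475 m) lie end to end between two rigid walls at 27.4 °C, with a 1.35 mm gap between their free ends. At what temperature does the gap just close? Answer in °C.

T = 66.7 °C

α₁L₁ = 2.2427×10⁻⁵ m/K, α₂L₂ = 1.196×10⁻⁵ m/K → total 3.4387×10⁻⁵ m/K
ΔT = g/(α₁L₁+α₂L₂) = 1.35×10⁻³ / 3.4387×10⁻⁵ = 39.259 K
T = 27.4 + 39.259 = 66.659 °C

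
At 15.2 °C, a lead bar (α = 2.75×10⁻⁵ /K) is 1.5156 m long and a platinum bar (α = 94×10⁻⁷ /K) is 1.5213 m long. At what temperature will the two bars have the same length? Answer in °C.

L₁(1 + α₁ΔT) = L₂(1 + α₂ΔT) ⇒ ΔT = (L₂ − L₁)/(α₁L₁ − α₂L₂)
L₂ − L₁ = 1.5213 − 1.5156 = 5.70×10⁻³ m
α₁L₁ − α₂L₂ = 2.75×10⁻⁵×1.5156 − 94×10⁻⁷×1.5213 = 2.737878×10⁻⁵ m/K
ΔT = 5.70×10⁻³ / 2.737878×10⁻⁵ = 208.190 K
T = 15.2 + 208.190 = 223.390 °C

T = 223.4 °C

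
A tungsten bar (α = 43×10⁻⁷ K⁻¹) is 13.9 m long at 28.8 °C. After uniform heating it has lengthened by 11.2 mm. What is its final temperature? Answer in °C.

T = 216 °C

ΔL = αL₀ΔT ⇒ ΔT = ΔL / (αL₀)
ΔT = 11.2×10⁻³ m / (43×10⁻⁷ × 13.9 m) = 187.38 K
T = 28.8 + 187.38 = 216.18 °C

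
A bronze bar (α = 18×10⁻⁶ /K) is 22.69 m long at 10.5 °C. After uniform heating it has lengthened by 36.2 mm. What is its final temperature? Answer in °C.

ΔL = αL₀ΔT ⇒ ΔT = ΔL / (αL₀)
ΔT = 36.2×10⁻³ m / (18×10⁻⁶ × 22.69 m) = 88.634 K
T = 10.5 + 88.634 = 99.134 °C

T = 99.1 °C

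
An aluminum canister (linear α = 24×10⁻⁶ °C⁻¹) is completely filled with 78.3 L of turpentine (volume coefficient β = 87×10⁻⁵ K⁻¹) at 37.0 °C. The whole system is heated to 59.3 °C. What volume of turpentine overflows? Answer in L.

1.39 L

The canister also expands: β_container ≈ 3α = 7.2×10⁻⁵ /K
Net overflow = V₀(β_liq − 3α_cont)ΔT
β − 3α = 8.70×10⁻⁴ − 7.2×10⁻⁵ = 7.98×10⁻⁴ /K; ΔT = 22.3 K
ΔV = 78.3 × 7.98×10⁻⁴ × 22.3 = 1.39 L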